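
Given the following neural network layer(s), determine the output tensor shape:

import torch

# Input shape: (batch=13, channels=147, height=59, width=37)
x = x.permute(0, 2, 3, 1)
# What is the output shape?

Input shape: (13, 147, 59, 37)
Output shape: (13, 59, 37, 147)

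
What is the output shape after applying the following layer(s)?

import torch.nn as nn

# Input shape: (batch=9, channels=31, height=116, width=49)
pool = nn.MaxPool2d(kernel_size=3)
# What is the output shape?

Input shape: (9, 31, 116, 49)
Output shape: (9, 31, 38, 16)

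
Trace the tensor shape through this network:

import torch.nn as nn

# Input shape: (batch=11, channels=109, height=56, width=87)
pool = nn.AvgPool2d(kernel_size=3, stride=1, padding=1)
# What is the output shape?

Input shape: (11, 109, 56, 87)
Output shape: (11, 109, 56, 87)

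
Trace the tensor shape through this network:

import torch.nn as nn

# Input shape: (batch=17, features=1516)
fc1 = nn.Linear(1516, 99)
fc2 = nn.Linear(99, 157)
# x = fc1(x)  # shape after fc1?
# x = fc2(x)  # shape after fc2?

Input shape: (17, 1516)
  -> after fc1: (17, 99)
Output shape: (17, 157)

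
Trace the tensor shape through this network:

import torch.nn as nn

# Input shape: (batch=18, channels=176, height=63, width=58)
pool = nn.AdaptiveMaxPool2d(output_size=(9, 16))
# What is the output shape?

Input shape: (18, 176, 63, 58)
Output shape: (18, 176, 9, 16)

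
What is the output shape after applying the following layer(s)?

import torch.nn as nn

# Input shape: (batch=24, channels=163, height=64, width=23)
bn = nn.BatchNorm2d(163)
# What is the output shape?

Input shape: (24, 163, 64, 23)
Output shape: (24, 163, 64, 23)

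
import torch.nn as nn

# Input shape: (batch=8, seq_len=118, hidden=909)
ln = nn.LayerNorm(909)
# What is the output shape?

Input shape: (8, 118, 909)
Output shape: (8, 118, 909)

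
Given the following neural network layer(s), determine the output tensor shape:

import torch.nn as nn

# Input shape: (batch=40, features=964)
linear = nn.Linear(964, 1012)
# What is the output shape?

Input shape: (40, 964)
Output shape: (40, 1012)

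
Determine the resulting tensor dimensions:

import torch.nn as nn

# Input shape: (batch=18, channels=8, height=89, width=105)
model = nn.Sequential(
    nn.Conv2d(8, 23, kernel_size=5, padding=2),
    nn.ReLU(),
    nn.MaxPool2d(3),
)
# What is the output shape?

Input shape: (18, 8, 89, 105)
  -> after Conv2d: (18, 23, 89, 105)
  -> after ReLU: (18, 23, 89, 105)
Output shape: (18, 23, 29, 35)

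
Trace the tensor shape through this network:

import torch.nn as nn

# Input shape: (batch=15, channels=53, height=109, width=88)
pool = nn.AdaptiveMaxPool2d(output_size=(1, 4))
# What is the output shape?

Input shape: (15, 53, 109, 88)
Output shape: (15, 53, 1, 4)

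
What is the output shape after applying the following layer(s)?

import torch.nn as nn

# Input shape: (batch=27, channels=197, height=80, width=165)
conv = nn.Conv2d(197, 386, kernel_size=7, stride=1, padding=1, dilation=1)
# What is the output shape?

Input shape: (27, 197, 80, 165)
Output shape: (27, 386, 76, 161)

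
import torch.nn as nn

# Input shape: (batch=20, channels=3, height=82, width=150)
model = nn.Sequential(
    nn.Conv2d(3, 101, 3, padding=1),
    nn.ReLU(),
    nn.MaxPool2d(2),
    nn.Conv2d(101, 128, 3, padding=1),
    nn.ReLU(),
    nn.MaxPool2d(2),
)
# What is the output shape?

Input shape: (20, 3, 82, 150)
  -> after first Conv2d: (20, 101, 82, 150)
  -> after first MaxPool2d: (20, 101, 41, 75)
  -> after second Conv2d: (20, 128, 41, 75)
Output shape: (20, 128, 20, 37)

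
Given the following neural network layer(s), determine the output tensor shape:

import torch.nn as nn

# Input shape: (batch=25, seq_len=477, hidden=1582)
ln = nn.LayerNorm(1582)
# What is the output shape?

Input shape: (25, 477, 1582)
Output shape: (25, 477, 1582)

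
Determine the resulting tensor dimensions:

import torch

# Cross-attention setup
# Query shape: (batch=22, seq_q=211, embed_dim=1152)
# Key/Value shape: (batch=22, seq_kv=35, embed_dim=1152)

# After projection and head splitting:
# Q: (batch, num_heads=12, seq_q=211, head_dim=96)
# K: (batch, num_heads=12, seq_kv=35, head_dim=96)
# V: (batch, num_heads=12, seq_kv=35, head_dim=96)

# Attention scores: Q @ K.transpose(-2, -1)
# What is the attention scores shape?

Input shape: (22, 211, 1152)
Output shape: (22, 12, 211, 35)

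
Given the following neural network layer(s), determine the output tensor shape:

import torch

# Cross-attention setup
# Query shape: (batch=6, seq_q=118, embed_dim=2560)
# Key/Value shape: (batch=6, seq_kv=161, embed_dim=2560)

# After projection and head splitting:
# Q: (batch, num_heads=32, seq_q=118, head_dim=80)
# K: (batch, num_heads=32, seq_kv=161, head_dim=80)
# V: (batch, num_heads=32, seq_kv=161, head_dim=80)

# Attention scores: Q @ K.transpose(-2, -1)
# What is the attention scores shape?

Input shape: (6, 118, 2560)
Output shape: (6, 32, 118, 161)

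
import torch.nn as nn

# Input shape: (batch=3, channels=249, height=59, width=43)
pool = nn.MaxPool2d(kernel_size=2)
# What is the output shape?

Input shape: (3, 249, 59, 43)
Output shape: (3, 249, 29, 21)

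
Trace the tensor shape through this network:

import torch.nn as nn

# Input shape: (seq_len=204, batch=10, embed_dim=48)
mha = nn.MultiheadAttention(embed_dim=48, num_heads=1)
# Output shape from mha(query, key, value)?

Input shape: (204, 10, 48)
Output shape: (204, 10, 48)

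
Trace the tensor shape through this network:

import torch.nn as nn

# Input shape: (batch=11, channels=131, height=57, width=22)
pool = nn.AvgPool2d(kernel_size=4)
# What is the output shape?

Input shape: (11, 131, 57, 22)
Output shape: (11, 131, 14, 5)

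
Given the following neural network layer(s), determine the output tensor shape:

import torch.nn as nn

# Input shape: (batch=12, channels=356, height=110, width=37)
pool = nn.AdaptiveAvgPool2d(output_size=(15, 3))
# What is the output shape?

Input shape: (12, 356, 110, 37)
Output shape: (12, 356, 15, 3)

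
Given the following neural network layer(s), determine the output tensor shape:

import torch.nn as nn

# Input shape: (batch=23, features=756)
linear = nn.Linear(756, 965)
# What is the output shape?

Input shape: (23, 756)
Output shape: (23, 965)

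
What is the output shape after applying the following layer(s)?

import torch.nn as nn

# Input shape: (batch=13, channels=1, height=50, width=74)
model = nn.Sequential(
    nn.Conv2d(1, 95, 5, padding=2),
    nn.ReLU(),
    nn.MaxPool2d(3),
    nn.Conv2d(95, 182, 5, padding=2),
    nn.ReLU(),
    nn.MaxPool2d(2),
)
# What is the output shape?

Input shape: (13, 1, 50, 74)
  -> after first Conv2d: (13, 95, 50, 74)
  -> after first MaxPool2d: (13, 95, 16, 24)
  -> after second Conv2d: (13, 182, 16, 24)
Output shape: (13, 182, 8, 12)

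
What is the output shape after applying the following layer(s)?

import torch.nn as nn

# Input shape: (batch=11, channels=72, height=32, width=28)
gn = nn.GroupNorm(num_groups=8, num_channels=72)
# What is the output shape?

Input shape: (11, 72, 32, 28)
Output shape: (11, 72, 32, 28)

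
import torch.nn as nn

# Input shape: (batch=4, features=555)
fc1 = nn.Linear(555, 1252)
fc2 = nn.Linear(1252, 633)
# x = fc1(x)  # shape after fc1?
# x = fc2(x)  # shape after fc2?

Input shape: (4, 555)
  -> after fc1: (4, 1252)
Output shape: (4, 633)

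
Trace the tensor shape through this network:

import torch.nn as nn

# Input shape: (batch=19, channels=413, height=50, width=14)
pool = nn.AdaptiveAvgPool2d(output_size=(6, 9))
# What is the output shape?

Input shape: (19, 413, 50, 14)
Output shape: (19, 413, 6, 9)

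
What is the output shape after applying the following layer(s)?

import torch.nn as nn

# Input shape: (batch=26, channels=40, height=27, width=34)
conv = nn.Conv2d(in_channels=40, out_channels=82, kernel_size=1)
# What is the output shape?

Input shape: (26, 40, 27, 34)
Output shape: (26, 82, 27, 34)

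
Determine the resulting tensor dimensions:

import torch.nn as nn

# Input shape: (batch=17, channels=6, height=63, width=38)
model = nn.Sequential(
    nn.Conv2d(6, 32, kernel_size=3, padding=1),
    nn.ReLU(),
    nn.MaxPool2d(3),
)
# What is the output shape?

Input shape: (17, 6, 63, 38)
  -> after Conv2d: (17, 32, 63, 38)
  -> after ReLU: (17, 32, 63, 38)
Output shape: (17, 32, 21, 12)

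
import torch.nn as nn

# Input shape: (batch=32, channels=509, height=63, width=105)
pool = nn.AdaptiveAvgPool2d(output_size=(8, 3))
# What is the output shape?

Input shape: (32, 509, 63, 105)
Output shape: (32, 509, 8, 3)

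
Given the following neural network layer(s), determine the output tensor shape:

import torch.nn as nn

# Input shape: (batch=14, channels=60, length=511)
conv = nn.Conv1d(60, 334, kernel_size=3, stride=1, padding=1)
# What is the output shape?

Input shape: (14, 60, 511)
Output shape: (14, 334, 511)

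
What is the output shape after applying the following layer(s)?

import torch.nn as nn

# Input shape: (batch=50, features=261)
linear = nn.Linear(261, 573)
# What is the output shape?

Input shape: (50, 261)
Output shape: (50, 573)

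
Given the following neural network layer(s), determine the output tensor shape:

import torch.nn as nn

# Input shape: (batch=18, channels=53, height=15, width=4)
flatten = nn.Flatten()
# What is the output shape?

Input shape: (18, 53, 15, 4)
Output shape: (18, 3180)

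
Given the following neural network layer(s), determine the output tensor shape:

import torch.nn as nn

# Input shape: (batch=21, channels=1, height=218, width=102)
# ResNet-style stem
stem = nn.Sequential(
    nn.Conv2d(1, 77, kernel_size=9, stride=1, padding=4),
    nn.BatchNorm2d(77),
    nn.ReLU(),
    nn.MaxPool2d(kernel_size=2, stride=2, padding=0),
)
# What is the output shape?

Input shape: (21, 1, 218, 102)
  -> after Conv2d 9x9 stride=1: (21, 77, 218, 102)
Output shape: (21, 77, 109, 51)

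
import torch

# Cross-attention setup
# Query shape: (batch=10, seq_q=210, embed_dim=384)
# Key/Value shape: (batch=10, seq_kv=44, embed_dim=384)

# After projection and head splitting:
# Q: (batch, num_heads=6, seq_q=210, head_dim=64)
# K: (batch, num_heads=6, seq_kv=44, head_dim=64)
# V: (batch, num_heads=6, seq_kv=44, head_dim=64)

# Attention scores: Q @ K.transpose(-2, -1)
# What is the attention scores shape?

Input shape: (10, 210, 384)
Output shape: (10, 6, 210, 44)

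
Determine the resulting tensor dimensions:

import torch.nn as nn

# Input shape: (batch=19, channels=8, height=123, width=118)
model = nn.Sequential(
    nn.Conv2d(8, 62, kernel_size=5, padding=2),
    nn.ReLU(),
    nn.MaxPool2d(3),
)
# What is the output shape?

Input shape: (19, 8, 123, 118)
  -> after Conv2d: (19, 62, 123, 118)
  -> after ReLU: (19, 62, 123, 118)
Output shape: (19, 62, 41, 39)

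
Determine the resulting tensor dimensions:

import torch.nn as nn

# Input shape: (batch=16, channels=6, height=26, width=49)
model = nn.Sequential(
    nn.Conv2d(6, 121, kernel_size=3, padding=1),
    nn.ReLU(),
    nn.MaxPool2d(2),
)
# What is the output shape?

Input shape: (16, 6, 26, 49)
  -> after Conv2d: (16, 121, 26, 49)
  -> after ReLU: (16, 121, 26, 49)
Output shape: (16, 121, 13, 24)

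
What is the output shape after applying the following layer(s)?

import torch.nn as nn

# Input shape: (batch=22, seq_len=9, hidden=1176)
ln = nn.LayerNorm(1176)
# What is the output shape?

Input shape: (22, 9, 1176)
Output shape: (22, 9, 1176)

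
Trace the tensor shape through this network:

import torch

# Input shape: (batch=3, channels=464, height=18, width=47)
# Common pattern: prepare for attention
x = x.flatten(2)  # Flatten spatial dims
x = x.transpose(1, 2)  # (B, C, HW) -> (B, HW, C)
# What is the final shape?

Input shape: (3, 464, 18, 47)
  -> after flatten(2): (3, 464, 846)
Output shape: (3, 846, 464)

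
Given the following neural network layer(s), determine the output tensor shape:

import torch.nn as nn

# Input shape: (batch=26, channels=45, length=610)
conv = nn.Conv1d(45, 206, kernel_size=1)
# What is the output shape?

Input shape: (26, 45, 610)
Output shape: (26, 206, 610)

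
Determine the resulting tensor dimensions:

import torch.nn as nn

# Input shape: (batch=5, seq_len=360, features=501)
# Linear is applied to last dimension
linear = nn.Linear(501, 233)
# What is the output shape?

Input shape: (5, 360, 501)
Output shape: (5, 360, 233)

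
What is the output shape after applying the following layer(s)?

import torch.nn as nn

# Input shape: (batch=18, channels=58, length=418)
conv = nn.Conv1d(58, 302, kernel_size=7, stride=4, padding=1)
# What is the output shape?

Input shape: (18, 58, 418)
Output shape: (18, 302, 104)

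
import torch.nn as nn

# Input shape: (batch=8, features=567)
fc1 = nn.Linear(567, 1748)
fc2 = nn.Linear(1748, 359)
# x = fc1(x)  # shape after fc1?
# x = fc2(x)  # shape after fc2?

Input shape: (8, 567)
  -> after fc1: (8, 1748)
Output shape: (8, 359)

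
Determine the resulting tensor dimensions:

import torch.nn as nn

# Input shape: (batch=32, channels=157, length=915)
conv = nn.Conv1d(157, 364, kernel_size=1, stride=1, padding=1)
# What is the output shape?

Input shape: (32, 157, 915)
Output shape: (32, 364, 917)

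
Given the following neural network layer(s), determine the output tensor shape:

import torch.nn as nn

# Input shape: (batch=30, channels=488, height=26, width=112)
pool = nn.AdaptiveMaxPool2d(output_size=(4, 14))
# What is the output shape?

Input shape: (30, 488, 26, 112)
Output shape: (30, 488, 4, 14)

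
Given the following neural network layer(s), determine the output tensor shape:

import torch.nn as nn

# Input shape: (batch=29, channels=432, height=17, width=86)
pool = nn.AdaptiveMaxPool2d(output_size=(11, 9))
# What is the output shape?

Input shape: (29, 432, 17, 86)
Output shape: (29, 432, 11, 9)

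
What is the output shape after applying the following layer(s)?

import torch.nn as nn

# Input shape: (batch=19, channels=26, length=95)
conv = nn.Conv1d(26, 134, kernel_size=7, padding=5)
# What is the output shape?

Input shape: (19, 26, 95)
Output shape: (19, 134, 99)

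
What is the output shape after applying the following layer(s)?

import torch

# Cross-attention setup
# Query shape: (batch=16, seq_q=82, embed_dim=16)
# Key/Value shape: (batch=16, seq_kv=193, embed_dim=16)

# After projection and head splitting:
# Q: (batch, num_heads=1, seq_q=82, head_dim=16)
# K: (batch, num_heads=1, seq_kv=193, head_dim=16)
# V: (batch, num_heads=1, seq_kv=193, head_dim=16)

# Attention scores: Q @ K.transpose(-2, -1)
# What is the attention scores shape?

Input shape: (16, 82, 16)
Output shape: (16, 1, 82, 193)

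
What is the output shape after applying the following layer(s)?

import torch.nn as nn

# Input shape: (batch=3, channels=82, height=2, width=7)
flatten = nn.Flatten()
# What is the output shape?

Input shape: (3, 82, 2, 7)
Output shape: (3, 1148)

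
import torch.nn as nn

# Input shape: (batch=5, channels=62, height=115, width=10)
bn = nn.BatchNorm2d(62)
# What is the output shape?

Input shape: (5, 62, 115, 10)
Output shape: (5, 62, 115, 10)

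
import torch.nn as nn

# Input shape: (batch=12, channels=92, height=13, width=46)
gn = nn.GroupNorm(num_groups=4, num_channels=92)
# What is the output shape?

Input shape: (12, 92, 13, 46)
Output shape: (12, 92, 13, 46)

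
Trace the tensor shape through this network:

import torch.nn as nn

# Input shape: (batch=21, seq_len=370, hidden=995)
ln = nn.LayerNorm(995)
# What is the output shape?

Input shape: (21, 370, 995)
Output shape: (21, 370, 995)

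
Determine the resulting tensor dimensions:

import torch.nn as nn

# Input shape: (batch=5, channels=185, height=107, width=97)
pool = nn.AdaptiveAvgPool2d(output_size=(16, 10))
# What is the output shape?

Input shape: (5, 185, 107, 97)
Output shape: (5, 185, 16, 10)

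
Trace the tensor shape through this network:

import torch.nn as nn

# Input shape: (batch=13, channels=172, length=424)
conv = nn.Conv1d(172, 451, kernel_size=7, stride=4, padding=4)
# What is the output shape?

Input shape: (13, 172, 424)
Output shape: (13, 451, 107)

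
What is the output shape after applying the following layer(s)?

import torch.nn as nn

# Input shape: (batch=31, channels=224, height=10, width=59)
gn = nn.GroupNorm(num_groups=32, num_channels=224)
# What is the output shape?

Input shape: (31, 224, 10, 59)
Output shape: (31, 224, 10, 59)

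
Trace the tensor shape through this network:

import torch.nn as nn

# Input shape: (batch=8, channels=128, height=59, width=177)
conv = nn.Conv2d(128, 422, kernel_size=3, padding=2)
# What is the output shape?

Input shape: (8, 128, 59, 177)
Output shape: (8, 422, 61, 179)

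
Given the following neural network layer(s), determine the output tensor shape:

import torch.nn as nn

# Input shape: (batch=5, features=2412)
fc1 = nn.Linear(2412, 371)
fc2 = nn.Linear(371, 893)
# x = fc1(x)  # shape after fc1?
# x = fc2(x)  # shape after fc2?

Input shape: (5, 2412)
  -> after fc1: (5, 371)
Output shape: (5, 893)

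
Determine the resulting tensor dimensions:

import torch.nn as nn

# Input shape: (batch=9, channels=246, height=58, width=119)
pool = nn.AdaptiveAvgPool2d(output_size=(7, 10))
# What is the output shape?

Input shape: (9, 246, 58, 119)
Output shape: (9, 246, 7, 10)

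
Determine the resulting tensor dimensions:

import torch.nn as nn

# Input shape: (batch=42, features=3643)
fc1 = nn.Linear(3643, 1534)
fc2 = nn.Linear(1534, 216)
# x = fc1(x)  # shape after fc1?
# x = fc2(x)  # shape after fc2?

Input shape: (42, 3643)
  -> after fc1: (42, 1534)
Output shape: (42, 216)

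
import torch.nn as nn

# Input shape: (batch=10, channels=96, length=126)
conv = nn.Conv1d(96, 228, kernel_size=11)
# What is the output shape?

Input shape: (10, 96, 126)
Output shape: (10, 228, 116)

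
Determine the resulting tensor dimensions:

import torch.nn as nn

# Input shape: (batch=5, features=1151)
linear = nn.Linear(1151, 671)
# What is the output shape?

Input shape: (5, 1151)
Output shape: (5, 671)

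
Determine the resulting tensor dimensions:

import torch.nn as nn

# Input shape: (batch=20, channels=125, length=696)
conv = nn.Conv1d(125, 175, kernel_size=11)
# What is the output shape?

Input shape: (20, 125, 696)
Output shape: (20, 175, 686)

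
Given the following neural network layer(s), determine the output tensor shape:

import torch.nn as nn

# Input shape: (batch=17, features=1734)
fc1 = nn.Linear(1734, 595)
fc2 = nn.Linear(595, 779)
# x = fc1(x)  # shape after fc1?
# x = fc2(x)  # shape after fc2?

Input shape: (17, 1734)
  -> after fc1: (17, 595)
Output shape: (17, 779)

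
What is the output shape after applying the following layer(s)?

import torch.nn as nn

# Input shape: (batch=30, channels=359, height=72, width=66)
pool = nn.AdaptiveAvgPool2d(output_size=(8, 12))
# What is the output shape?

Input shape: (30, 359, 72, 66)
Output shape: (30, 359, 8, 12)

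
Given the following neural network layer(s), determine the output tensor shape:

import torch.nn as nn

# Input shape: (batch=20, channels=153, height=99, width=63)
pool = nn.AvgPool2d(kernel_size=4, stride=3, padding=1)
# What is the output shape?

Input shape: (20, 153, 99, 63)
Output shape: (20, 153, 33, 21)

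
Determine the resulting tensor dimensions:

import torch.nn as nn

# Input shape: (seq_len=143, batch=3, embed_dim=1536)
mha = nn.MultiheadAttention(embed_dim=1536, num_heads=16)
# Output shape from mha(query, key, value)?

Input shape: (143, 3, 1536)
Output shape: (143, 3, 1536)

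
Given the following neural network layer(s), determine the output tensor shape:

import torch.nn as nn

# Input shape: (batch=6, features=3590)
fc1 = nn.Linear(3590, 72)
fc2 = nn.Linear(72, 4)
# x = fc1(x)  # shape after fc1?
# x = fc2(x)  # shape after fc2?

Input shape: (6, 3590)
  -> after fc1: (6, 72)
Output shape: (6, 4)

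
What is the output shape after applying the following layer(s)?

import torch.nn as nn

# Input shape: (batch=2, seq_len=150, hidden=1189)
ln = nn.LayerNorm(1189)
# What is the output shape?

Input shape: (2, 150, 1189)
Output shape: (2, 150, 1189)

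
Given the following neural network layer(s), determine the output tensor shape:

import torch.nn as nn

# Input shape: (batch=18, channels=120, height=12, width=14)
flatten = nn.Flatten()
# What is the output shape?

Input shape: (18, 120, 12, 14)
Output shape: (18, 20160)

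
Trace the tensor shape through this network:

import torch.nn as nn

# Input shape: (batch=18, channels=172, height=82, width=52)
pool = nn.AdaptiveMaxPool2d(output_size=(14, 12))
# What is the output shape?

Input shape: (18, 172, 82, 52)
Output shape: (18, 172, 14, 12)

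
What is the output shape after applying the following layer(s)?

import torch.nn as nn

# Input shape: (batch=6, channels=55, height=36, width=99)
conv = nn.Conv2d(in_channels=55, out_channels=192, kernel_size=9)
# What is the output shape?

Input shape: (6, 55, 36, 99)
Output shape: (6, 192, 28, 91)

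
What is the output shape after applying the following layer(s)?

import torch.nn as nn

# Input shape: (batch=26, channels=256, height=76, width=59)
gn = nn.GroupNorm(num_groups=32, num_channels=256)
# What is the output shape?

Input shape: (26, 256, 76, 59)
Output shape: (26, 256, 76, 59)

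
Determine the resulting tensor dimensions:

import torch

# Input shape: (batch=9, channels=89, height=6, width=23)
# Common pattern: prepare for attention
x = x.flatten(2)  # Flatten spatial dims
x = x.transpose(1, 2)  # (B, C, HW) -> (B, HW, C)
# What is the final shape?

Input shape: (9, 89, 6, 23)
  -> after flatten(2): (9, 89, 138)
Output shape: (9, 138, 89)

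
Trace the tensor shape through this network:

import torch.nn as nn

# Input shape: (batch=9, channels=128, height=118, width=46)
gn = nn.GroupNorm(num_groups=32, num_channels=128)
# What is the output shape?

Input shape: (9, 128, 118, 46)
Output shape: (9, 128, 118, 46)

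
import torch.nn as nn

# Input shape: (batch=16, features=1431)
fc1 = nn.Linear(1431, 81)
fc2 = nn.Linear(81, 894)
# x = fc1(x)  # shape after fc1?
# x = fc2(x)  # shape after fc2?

Input shape: (16, 1431)
  -> after fc1: (16, 81)
Output shape: (16, 894)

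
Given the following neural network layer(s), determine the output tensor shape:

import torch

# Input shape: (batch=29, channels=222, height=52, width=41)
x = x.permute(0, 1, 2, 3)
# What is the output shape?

Input shape: (29, 222, 52, 41)
Output shape: (29, 222, 52, 41)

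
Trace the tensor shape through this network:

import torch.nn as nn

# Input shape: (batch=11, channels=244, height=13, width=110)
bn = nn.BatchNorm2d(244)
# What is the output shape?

Input shape: (11, 244, 13, 110)
Output shape: (11, 244, 13, 110)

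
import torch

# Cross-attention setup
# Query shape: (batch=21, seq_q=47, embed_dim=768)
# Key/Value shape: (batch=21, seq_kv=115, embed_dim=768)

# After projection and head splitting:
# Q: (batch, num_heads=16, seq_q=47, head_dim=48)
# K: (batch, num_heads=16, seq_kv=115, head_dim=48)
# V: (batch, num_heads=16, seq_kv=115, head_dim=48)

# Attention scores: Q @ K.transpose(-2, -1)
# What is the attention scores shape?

Input shape: (21, 47, 768)
Output shape: (21, 16, 47, 115)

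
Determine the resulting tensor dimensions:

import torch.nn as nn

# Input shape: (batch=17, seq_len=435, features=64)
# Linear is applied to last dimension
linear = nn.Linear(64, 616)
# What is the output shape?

Input shape: (17, 435, 64)
Output shape: (17, 435, 616)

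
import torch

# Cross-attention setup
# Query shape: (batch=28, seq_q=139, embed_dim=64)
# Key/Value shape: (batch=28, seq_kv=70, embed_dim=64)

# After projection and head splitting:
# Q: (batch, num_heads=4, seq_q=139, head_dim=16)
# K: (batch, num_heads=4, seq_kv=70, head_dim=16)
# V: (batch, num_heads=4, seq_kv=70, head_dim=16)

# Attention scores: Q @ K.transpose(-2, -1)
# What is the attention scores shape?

Input shape: (28, 139, 64)
Output shape: (28, 4, 139, 70)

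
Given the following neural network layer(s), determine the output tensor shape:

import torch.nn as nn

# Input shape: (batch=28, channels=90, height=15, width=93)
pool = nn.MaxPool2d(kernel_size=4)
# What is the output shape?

Input shape: (28, 90, 15, 93)
Output shape: (28, 90, 3, 23)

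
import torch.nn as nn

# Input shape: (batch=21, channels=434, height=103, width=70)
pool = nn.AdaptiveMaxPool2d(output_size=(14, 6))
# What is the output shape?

Input shape: (21, 434, 103, 70)
Output shape: (21, 434, 14, 6)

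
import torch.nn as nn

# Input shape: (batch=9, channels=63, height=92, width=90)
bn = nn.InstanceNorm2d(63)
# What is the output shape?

Input shape: (9, 63, 92, 90)
Output shape: (9, 63, 92, 90)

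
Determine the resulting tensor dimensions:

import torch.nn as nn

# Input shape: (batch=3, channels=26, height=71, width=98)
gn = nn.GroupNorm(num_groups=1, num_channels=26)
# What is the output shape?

Input shape: (3, 26, 71, 98)
Output shape: (3, 26, 71, 98)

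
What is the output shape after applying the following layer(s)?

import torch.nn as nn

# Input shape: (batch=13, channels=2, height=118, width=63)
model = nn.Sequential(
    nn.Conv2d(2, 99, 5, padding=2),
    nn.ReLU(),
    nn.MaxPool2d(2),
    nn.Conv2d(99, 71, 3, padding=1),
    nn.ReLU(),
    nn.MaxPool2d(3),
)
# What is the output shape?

Input shape: (13, 2, 118, 63)
  -> after first Conv2d: (13, 99, 118, 63)
  -> after first MaxPool2d: (13, 99, 59, 31)
  -> after second Conv2d: (13, 71, 59, 31)
Output shape: (13, 71, 19, 10)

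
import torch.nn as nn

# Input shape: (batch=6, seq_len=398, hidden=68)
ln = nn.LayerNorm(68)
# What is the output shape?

Input shape: (6, 398, 68)
Output shape: (6, 398, 68)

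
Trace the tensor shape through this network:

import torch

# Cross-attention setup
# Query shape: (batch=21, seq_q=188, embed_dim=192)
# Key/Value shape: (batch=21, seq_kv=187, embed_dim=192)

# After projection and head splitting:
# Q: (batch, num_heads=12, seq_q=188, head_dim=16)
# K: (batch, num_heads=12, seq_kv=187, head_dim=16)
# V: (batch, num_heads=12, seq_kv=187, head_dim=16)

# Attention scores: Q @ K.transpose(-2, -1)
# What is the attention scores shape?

Input shape: (21, 188, 192)
Output shape: (21, 12, 188, 187)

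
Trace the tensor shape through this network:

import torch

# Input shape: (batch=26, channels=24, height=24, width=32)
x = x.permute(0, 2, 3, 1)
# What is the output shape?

Input shape: (26, 24, 24, 32)
Output shape: (26, 24, 32, 24)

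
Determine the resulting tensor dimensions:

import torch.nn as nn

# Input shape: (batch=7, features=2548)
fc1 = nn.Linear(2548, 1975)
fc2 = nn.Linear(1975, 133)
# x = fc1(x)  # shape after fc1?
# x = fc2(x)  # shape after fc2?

Input shape: (7, 2548)
  -> after fc1: (7, 1975)
Output shape: (7, 133)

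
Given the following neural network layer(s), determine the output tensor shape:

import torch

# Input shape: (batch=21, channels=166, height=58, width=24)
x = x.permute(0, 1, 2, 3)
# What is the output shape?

Input shape: (21, 166, 58, 24)
Output shape: (21, 166, 58, 24)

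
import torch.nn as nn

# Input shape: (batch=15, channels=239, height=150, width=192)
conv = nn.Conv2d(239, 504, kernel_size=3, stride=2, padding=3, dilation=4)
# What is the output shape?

Input shape: (15, 239, 150, 192)
Output shape: (15, 504, 74, 95)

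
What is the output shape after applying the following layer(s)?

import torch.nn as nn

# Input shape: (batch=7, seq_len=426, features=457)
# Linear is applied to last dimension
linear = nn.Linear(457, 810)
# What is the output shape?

Input shape: (7, 426, 457)
Output shape: (7, 426, 810)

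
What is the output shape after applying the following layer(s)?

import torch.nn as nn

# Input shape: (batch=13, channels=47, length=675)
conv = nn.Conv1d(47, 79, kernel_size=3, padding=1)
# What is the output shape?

Input shape: (13, 47, 675)
Output shape: (13, 79, 675)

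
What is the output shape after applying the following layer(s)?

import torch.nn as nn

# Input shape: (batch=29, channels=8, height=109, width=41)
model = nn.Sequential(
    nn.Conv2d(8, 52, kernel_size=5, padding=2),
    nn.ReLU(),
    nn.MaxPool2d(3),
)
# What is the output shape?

Input shape: (29, 8, 109, 41)
  -> after Conv2d: (29, 52, 109, 41)
  -> after ReLU: (29, 52, 109, 41)
Output shape: (29, 52, 36, 13)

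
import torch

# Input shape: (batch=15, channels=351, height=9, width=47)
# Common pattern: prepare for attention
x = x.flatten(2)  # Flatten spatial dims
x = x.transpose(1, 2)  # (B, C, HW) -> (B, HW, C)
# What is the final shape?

Input shape: (15, 351, 9, 47)
  -> after flatten(2): (15, 351, 423)
Output shape: (15, 423, 351)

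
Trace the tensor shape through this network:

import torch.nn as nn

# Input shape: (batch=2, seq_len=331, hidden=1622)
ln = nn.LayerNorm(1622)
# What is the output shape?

Input shape: (2, 331, 1622)
Output shape: (2, 331, 1622)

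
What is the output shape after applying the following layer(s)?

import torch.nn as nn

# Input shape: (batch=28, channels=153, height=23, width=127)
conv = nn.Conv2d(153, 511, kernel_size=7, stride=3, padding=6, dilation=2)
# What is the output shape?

Input shape: (28, 153, 23, 127)
Output shape: (28, 511, 8, 43)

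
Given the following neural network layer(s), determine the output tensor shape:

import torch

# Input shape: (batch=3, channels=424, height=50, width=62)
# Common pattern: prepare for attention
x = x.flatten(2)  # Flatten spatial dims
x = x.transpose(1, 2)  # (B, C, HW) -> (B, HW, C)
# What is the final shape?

Input shape: (3, 424, 50, 62)
  -> after flatten(2): (3, 424, 3100)
Output shape: (3, 3100, 424)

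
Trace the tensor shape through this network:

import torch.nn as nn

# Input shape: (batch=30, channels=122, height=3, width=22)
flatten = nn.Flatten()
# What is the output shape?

Input shape: (30, 122, 3, 22)
Output shape: (30, 8052)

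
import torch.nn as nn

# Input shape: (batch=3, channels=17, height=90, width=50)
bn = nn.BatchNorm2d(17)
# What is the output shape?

Input shape: (3, 17, 90, 50)
Output shape: (3, 17, 90, 50)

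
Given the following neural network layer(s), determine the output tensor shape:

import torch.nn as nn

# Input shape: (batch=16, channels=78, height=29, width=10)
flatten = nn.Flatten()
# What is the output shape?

Input shape: (16, 78, 29, 10)
Output shape: (16, 22620)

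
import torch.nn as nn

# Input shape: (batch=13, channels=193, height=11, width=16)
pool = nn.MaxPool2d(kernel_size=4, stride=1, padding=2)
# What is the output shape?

Input shape: (13, 193, 11, 16)
Output shape: (13, 193, 12, 17)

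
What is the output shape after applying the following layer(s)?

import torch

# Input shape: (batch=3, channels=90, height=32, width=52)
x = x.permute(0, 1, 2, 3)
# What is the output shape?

Input shape: (3, 90, 32, 52)
Output shape: (3, 90, 32, 52)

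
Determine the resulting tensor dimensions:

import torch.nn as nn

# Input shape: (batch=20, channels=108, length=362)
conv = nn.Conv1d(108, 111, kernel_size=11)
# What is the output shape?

Input shape: (20, 108, 362)
Output shape: (20, 111, 352)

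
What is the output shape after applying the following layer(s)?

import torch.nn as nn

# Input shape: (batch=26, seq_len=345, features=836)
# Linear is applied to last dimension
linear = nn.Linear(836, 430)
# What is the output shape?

Input shape: (26, 345, 836)
Output shape: (26, 345, 430)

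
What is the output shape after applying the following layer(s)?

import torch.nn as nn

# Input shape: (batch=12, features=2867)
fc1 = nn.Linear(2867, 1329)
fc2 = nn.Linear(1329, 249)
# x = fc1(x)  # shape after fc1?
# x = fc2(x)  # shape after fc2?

Input shape: (12, 2867)
  -> after fc1: (12, 1329)
Output shape: (12, 249)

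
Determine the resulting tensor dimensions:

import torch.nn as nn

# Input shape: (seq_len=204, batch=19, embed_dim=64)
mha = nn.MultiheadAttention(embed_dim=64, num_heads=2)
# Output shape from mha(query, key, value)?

Input shape: (204, 19, 64)
Output shape: (204, 19, 64)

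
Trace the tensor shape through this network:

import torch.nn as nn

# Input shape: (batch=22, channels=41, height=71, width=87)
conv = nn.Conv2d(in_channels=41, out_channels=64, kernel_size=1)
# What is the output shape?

Input shape: (22, 41, 71, 87)
Output shape: (22, 64, 71, 87)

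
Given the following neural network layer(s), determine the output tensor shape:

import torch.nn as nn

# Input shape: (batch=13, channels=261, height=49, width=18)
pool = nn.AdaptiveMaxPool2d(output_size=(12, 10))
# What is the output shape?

Input shape: (13, 261, 49, 18)
Output shape: (13, 261, 12, 10)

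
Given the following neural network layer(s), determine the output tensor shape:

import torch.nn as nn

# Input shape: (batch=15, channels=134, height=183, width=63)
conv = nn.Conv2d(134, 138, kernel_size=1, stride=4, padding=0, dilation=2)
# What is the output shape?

Input shape: (15, 134, 183, 63)
Output shape: (15, 138, 46, 16)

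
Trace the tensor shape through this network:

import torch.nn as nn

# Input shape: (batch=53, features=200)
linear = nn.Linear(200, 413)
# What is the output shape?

Input shape: (53, 200)
Output shape: (53, 413)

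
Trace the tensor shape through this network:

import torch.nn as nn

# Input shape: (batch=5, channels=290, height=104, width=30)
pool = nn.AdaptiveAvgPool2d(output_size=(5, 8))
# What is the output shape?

Input shape: (5, 290, 104, 30)
Output shape: (5, 290, 5, 8)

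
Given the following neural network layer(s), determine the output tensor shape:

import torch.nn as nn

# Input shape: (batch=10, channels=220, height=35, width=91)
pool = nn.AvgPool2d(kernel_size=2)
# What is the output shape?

Input shape: (10, 220, 35, 91)
Output shape: (10, 220, 17, 45)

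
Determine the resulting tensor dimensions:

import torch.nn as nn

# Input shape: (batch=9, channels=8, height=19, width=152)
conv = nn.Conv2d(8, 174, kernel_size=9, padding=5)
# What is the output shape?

Input shape: (9, 8, 19, 152)
Output shape: (9, 174, 21, 154)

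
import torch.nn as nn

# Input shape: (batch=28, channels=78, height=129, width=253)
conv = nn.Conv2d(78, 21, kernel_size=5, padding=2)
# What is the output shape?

Input shape: (28, 78, 129, 253)
Output shape: (28, 21, 129, 253)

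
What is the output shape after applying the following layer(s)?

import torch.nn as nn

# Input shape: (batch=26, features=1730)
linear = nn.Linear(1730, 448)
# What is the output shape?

Input shape: (26, 1730)
Output shape: (26, 448)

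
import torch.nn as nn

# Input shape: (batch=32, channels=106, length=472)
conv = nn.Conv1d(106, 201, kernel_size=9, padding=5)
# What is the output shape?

Input shape: (32, 106, 472)
Output shape: (32, 201, 474)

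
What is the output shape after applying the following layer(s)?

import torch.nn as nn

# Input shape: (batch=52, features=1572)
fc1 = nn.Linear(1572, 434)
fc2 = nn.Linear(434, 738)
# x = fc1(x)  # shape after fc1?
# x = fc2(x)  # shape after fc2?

Input shape: (52, 1572)
  -> after fc1: (52, 434)
Output shape: (52, 738)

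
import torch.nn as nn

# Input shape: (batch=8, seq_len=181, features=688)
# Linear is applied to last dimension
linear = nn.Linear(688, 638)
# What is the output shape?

Input shape: (8, 181, 688)
Output shape: (8, 181, 638)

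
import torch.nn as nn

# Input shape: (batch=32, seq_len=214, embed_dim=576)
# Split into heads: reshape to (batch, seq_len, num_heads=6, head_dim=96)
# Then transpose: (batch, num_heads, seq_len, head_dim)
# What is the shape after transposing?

Input shape: (32, 214, 576)
  -> after reshape: (32, 214, 6, 96)
Output shape: (32, 6, 214, 96)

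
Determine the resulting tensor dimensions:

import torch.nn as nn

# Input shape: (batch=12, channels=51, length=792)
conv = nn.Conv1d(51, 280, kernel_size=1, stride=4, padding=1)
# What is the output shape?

Input shape: (12, 51, 792)
Output shape: (12, 280, 199)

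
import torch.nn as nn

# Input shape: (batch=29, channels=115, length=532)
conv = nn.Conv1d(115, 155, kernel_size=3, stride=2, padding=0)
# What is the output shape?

Input shape: (29, 115, 532)
Output shape: (29, 155, 265)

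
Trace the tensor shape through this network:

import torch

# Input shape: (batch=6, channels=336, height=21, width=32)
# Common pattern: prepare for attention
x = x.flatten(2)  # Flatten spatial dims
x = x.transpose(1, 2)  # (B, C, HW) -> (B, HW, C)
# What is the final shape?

Input shape: (6, 336, 21, 32)
  -> after flatten(2): (6, 336, 672)
Output shape: (6, 672, 336)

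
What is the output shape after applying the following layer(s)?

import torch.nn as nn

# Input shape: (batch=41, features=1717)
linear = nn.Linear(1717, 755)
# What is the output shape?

Input shape: (41, 1717)
Output shape: (41, 755)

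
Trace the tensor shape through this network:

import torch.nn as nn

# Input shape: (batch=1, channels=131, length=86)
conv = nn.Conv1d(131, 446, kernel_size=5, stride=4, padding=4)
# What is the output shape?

Input shape: (1, 131, 86)
Output shape: (1, 446, 23)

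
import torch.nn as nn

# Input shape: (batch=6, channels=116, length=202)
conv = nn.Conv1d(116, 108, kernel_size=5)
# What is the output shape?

Input shape: (6, 116, 202)
Output shape: (6, 108, 198)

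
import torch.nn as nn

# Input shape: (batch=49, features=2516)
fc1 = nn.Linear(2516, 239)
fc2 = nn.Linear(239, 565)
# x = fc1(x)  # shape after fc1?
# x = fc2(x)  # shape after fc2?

Input shape: (49, 2516)
  -> after fc1: (49, 239)
Output shape: (49, 565)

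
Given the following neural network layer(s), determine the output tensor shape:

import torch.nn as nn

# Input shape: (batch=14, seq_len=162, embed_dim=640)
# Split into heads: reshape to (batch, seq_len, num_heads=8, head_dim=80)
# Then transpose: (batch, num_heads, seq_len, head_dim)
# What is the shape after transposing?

Input shape: (14, 162, 640)
  -> after reshape: (14, 162, 8, 80)
Output shape: (14, 8, 162, 80)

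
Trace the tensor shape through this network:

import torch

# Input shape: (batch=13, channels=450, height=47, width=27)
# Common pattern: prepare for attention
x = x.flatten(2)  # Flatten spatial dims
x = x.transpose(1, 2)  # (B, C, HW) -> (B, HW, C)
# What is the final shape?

Input shape: (13, 450, 47, 27)
  -> after flatten(2): (13, 450, 1269)
Output shape: (13, 1269, 450)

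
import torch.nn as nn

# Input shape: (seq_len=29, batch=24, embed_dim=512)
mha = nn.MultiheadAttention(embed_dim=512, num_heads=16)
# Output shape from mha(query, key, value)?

Input shape: (29, 24, 512)
Output shape: (29, 24, 512)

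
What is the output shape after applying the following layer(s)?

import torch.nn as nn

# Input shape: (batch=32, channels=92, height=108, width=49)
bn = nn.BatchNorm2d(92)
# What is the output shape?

Input shape: (32, 92, 108, 49)
Output shape: (32, 92, 108, 49)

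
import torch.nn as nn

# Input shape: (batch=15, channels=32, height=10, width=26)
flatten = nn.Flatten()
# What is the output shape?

Input shape: (15, 32, 10, 26)
Output shape: (15, 8320)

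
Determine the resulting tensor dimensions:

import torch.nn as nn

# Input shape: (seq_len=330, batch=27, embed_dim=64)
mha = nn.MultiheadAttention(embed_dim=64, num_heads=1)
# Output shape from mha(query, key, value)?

Input shape: (330, 27, 64)
Output shape: (330, 27, 64)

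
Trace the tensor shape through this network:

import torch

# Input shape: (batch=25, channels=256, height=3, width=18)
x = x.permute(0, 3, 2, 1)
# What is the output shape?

Input shape: (25, 256, 3, 18)
Output shape: (25, 18, 3, 256)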